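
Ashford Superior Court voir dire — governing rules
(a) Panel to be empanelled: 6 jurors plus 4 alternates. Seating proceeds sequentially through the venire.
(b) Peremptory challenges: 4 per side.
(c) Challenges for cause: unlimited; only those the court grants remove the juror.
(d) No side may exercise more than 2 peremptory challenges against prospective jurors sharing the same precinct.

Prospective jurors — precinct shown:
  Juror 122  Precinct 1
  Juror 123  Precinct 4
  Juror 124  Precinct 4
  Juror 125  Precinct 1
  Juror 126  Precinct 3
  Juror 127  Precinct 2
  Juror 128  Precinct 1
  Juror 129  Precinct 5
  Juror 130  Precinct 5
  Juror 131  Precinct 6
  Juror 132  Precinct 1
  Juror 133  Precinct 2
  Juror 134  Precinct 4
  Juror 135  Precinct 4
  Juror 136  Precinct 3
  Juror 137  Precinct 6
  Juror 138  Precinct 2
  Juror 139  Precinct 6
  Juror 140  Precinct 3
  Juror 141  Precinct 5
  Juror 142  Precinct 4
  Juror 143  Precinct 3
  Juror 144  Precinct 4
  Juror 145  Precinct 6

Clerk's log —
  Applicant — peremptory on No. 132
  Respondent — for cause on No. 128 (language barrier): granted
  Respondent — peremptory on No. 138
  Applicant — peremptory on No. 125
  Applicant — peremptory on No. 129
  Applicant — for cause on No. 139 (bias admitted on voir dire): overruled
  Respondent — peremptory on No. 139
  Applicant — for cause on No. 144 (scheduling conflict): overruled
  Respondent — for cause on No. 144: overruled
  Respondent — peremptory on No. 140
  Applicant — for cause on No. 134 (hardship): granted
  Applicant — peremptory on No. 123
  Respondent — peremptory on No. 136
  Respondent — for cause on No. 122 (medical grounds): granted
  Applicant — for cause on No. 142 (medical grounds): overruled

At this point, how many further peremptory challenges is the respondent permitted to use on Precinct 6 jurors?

0

Respondent peremptories so far: #138, #139, #140, #136 — 4 of 4 used, 0 left overall.
Against Precinct 6: #139 — 1 used; per-precinct cap 2 leaves 1.
Binding limit: min(0, 1) = 0.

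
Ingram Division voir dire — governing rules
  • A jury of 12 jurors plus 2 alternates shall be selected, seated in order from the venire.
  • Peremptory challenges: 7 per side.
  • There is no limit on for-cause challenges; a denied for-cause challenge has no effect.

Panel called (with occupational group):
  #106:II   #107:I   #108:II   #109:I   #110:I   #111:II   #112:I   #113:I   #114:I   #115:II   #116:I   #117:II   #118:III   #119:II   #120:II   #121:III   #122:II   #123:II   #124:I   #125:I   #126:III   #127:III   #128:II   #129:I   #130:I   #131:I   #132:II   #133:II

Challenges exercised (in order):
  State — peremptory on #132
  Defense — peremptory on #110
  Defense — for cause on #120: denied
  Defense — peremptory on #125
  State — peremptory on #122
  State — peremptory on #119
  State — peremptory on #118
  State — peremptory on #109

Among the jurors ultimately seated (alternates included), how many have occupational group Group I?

6

Removed: #109, #110, #118, #119, #122, #125, #132.
Seated (14 incl. alternates): #106, #107, #108, #111, #112, #113, #114, #115, #116, #117, #120, #121, #123, #124.
Of those, in Group I: #107, #112, #113, #114, #116, #124 → 6.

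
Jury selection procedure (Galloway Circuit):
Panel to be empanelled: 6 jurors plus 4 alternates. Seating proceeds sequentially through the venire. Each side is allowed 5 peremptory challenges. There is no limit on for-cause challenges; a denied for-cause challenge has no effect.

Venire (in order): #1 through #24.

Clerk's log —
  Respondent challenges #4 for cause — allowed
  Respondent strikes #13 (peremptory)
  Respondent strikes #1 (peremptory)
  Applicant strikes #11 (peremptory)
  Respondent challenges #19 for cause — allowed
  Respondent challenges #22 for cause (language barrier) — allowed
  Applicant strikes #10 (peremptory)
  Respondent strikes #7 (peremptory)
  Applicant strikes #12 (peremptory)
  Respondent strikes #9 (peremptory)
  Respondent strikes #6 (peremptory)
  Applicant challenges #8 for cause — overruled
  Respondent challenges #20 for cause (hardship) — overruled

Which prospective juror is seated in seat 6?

Removed: #1, #4, #6, #7, #9, #10, #11, #12, #13, #19, #22. (#8, #20 stay — for-cause denied.)
Seating in order: seats 1–6 → #2, #3, #5, #8, #14, #15; alternates → #16, #17, #18, #20.
So seat 6 is #15.

15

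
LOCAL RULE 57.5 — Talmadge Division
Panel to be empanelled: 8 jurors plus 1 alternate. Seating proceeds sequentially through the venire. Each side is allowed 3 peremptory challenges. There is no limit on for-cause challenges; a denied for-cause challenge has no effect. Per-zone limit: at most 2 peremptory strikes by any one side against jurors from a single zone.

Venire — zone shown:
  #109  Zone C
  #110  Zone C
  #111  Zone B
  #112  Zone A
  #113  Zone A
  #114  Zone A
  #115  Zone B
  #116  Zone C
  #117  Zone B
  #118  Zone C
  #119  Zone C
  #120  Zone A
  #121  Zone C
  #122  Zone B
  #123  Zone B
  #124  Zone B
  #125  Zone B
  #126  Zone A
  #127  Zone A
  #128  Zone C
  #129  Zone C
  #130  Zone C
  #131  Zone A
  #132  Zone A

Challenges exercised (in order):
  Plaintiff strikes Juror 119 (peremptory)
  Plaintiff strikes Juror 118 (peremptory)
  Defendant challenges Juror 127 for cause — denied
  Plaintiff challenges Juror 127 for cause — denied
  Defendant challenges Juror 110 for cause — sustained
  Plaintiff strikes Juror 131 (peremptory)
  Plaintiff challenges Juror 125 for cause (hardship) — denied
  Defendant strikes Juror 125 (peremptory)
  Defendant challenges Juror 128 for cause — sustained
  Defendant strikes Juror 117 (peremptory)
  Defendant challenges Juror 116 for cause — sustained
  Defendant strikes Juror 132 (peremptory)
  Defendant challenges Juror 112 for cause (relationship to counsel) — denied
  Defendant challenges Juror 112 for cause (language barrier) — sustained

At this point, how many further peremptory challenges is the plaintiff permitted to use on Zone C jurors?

Plaintiff peremptories so far: #119, #118, #131 — 3 of 3 used, 0 left overall.
Against Zone C: #119, #118 — 2 used; per-zone cap 2 leaves 0.
Binding limit: min(0, 0) = 0.

0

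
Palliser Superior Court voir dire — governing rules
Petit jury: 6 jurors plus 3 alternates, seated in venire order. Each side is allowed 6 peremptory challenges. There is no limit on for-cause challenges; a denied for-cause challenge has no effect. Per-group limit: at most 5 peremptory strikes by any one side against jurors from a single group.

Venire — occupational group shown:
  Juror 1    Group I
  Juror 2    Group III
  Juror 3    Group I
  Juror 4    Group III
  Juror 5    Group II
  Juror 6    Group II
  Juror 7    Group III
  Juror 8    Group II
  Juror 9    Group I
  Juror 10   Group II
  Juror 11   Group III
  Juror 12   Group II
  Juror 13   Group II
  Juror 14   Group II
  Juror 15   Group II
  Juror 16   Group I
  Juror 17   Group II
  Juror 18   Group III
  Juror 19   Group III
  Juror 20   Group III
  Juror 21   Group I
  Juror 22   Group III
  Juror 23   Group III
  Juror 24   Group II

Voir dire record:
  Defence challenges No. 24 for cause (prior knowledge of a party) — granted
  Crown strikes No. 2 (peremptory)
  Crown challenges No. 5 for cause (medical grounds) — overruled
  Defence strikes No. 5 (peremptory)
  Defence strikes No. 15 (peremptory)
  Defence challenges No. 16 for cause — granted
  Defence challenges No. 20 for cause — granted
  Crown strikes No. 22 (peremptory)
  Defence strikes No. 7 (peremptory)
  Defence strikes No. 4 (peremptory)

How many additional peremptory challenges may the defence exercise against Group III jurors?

Defence peremptories so far: #5, #15, #7, #4 — 4 of 6 used, 2 left overall.
Against Group III: #7, #4 — 2 used; per-group cap 5 leaves 3.
Binding limit: min(2, 3) = 2.

2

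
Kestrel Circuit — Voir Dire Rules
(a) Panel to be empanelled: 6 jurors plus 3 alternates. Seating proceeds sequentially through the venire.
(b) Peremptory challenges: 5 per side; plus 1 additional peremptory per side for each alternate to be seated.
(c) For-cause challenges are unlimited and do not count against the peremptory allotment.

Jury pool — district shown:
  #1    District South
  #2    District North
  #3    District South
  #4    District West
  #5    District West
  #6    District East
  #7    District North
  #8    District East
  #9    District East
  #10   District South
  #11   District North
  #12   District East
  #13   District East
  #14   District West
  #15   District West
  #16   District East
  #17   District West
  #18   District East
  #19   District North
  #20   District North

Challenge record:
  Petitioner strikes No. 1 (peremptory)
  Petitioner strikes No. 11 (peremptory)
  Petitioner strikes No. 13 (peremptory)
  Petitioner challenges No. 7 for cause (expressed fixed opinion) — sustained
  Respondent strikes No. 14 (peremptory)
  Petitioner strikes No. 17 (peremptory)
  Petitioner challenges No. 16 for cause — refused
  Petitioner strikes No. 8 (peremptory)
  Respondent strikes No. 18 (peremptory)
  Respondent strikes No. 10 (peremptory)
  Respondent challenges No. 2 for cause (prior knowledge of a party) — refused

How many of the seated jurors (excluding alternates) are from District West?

2

Removed: #1, #7, #8, #10, #11, #13, #14, #17, #18.
Seated jurors 1–6: #2, #3, #4, #5, #6, #9 (alternates #12, #15, #16 not counted).
Of those, in District West: #4, #5 → 2.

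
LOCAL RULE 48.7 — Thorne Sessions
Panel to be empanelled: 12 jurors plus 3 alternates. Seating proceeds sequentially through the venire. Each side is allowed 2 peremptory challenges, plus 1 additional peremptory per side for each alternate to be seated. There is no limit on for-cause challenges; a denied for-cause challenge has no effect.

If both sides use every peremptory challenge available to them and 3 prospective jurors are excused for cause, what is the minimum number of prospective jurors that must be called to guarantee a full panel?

Seats to fill: 12 + 3 alternates = 15.
Peremptories: 2 + 1×3 = 5 per side × 2 sides = 10.
For-cause removals: 3.
Minimum venire: 15 + 10 + 3 = 28.

28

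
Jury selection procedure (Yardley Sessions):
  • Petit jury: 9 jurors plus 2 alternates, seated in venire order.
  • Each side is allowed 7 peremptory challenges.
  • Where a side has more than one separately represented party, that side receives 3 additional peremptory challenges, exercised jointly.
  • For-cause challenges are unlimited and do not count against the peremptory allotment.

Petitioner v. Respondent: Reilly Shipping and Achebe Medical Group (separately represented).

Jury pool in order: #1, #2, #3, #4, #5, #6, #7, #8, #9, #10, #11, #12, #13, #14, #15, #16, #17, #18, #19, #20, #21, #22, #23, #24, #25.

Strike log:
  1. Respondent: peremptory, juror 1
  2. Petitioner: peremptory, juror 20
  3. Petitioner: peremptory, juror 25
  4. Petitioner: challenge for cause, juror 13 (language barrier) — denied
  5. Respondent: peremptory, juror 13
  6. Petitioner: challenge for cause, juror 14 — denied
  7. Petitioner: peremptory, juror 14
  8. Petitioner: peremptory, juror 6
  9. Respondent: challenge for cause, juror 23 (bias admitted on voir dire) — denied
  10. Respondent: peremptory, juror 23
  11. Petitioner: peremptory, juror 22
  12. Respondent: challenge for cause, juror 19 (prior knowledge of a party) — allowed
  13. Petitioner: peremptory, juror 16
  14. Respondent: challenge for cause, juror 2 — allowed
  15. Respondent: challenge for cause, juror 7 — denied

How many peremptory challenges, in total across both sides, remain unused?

8

Petitioner allotment: 7. Respondent allotment: 7 base + 3 multi-party = 10.
Petitioner peremptories used: #20, #25, #14, #6, #22, #16 — 6 (for-cause on #13, #14 don't count).
Respondent peremptories used: #1, #13, #23 — 3 (for-cause on #23, #19, #2, #7 don't count).
Remaining: (7 − 6) + (10 − 3) = 8.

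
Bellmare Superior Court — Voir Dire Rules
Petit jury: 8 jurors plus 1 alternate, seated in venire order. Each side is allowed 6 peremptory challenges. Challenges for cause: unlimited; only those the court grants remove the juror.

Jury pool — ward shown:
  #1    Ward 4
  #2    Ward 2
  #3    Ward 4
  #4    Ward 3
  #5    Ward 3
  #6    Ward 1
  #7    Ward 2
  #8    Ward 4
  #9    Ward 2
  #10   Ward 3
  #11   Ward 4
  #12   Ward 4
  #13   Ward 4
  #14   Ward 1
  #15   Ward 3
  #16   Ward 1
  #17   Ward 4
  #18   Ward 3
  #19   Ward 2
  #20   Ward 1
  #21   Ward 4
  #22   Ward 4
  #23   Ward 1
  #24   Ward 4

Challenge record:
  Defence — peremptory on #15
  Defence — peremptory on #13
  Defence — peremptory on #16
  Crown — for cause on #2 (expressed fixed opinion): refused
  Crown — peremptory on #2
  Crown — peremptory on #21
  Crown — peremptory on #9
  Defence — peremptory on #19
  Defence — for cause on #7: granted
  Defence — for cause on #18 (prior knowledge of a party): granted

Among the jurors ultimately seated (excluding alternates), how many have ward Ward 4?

4

Removed: #2, #7, #9, #13, #15, #16, #18, #19, #21.
Seated jurors 1–8: #1, #3, #4, #5, #6, #8, #10, #11 (alternates #12 not counted).
Of those, in Ward 4: #1, #3, #8, #11 → 4.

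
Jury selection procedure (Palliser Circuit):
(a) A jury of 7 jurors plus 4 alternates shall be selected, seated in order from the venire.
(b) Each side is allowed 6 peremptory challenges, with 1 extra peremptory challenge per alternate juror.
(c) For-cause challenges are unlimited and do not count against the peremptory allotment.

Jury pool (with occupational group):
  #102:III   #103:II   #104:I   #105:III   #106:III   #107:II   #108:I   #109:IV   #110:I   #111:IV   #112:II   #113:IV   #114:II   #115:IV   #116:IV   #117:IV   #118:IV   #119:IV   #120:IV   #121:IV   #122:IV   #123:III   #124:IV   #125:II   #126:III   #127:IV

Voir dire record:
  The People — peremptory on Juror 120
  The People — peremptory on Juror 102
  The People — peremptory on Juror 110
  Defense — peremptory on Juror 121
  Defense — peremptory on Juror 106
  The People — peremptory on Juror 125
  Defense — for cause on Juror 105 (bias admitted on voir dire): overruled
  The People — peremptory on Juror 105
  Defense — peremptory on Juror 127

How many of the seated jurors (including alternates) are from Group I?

Removed: #102, #105, #106, #110, #120, #121, #125, #127.
Seated (11 incl. alternates): #103, #104, #107, #108, #109, #111, #112, #113, #114, #115, #116.
Of those, in Group I: #104, #108 → 2.

2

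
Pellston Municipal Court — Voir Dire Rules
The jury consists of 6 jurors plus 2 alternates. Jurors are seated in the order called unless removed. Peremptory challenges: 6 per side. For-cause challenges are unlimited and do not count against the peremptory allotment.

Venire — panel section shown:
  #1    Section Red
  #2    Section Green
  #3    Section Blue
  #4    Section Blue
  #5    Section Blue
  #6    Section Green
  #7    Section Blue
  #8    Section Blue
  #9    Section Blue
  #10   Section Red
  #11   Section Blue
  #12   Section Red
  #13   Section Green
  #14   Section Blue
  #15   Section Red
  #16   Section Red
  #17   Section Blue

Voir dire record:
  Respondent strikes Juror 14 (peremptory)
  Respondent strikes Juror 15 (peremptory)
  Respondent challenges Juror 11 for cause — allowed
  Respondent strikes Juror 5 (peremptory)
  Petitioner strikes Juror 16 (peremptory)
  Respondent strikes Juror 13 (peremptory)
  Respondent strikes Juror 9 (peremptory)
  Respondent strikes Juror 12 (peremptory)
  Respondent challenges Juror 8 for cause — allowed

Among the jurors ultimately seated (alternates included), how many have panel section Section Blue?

4

Removed: #5, #8, #9, #11, #12, #13, #14, #15, #16.
Seated (8 incl. alternates): #1, #2, #3, #4, #6, #7, #10, #17.
Of those, in Section Blue: #3, #4, #7, #17 → 4.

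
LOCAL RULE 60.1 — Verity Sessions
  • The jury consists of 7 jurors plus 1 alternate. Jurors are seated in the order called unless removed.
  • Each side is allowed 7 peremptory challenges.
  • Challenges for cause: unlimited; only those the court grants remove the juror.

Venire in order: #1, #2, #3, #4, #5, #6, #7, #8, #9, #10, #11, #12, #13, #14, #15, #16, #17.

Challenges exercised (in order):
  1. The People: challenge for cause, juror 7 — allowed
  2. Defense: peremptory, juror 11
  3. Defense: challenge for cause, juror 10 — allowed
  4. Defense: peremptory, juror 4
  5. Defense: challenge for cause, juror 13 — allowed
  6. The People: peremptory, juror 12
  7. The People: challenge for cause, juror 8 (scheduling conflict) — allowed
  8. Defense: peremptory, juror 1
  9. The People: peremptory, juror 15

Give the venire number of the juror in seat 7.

16

Removed: #1, #4, #7, #8, #10, #11, #12, #13, #15.
Seating in order: seats 1–7 → #2, #3, #5, #6, #9, #14, #16; alternates → #17.
So seat 7 is #16.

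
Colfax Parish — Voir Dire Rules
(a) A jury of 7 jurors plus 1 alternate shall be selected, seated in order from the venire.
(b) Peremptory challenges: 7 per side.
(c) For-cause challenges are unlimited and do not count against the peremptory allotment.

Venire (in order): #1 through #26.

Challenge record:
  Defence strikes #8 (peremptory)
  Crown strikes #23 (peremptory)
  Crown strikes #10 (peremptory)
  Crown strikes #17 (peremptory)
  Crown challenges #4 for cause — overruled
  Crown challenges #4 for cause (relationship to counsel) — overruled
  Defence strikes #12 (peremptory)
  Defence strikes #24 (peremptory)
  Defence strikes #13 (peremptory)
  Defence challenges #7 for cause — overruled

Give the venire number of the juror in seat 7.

Removed: #8, #10, #12, #13, #17, #23, #24. (#4, #7 stay — for-cause denied.)
Seating in order: seats 1–7 → #1, #2, #3, #4, #5, #6, #7; alternates → #9.
So seat 7 is #7.

7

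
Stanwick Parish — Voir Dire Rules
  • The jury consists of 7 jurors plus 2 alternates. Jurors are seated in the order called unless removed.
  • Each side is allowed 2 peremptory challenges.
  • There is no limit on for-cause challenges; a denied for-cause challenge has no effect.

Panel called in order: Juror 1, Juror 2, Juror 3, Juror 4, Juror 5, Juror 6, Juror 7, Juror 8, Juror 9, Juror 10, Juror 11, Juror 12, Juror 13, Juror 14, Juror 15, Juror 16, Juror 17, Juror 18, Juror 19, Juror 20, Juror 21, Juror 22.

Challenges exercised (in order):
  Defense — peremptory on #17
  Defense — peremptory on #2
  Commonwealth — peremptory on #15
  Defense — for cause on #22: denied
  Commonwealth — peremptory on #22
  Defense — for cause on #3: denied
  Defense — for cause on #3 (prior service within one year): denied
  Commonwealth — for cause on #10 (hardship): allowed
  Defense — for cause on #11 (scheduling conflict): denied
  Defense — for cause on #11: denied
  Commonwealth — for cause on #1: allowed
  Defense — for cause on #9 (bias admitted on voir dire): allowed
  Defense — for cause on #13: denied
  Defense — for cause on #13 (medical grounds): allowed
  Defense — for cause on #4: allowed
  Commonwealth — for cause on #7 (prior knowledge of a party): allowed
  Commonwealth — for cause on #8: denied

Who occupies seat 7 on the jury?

14

Removed: #1, #2, #4, #7, #9, #10, #13, #15, #17, #22. (#3, #8, #11 stay — for-cause denied.)
Seating in order: seats 1–7 → #3, #5, #6, #8, #11, #12, #14; alternates → #16, #18.
So seat 7 is #14.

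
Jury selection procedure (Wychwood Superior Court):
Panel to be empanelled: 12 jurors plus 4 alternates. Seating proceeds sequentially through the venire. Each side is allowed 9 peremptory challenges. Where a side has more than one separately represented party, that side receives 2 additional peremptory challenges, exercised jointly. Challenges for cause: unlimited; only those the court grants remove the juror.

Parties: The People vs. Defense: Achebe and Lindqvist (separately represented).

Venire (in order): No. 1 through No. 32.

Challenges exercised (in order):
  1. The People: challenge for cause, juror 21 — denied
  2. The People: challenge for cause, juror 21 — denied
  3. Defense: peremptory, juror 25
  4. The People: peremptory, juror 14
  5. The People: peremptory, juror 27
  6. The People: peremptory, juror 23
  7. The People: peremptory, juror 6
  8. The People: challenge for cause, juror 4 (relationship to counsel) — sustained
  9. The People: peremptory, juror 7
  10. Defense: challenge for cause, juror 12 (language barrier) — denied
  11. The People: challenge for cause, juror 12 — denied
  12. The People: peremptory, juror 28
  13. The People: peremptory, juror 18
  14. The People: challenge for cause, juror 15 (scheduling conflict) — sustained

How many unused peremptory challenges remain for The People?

2

The People allotment: 9.
The People peremptories used: #14, #27, #23, #6, #7, #28, #18 — 7 (for-cause on #21, #21, #4, #12, #15 don't count).
Remaining: 9 − 7 = 2.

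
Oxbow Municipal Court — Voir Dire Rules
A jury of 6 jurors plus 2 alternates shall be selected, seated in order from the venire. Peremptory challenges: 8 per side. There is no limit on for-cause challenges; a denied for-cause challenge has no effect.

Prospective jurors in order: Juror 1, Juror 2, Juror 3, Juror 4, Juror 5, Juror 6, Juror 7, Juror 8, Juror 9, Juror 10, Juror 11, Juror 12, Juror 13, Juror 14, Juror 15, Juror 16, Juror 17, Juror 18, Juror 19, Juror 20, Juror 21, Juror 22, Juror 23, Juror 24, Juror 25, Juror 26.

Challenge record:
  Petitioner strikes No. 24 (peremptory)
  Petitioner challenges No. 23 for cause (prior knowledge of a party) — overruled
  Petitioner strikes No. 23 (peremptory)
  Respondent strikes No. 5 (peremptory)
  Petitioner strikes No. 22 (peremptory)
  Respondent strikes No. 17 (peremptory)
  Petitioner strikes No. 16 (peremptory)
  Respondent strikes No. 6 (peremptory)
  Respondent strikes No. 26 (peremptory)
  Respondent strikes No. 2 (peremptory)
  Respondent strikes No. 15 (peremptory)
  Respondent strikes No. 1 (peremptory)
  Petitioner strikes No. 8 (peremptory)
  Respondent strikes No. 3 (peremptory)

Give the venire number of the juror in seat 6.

12

Removed: #1, #2, #3, #5, #6, #8, #15, #16, #17, #22, #23, #24, #26.
Seating in order: seats 1–6 → #4, #7, #9, #10, #11, #12; alternates → #13, #14.
So seat 6 is #12.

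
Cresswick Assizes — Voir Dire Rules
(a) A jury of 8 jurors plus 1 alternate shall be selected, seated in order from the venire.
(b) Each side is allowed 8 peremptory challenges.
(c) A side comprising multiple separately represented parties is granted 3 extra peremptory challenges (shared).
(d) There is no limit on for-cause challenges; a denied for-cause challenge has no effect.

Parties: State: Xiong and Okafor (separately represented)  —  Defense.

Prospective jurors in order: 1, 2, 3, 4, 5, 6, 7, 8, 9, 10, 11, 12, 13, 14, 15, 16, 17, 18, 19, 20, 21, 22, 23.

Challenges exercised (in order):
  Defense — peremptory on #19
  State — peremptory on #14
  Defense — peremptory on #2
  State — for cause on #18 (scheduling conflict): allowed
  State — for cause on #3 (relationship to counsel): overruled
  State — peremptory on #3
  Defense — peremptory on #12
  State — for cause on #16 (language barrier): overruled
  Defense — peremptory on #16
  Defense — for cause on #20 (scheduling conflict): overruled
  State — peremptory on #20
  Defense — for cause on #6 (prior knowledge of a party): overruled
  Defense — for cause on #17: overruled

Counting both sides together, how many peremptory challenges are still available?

12

State allotment: 8 base + 3 multi-party = 11. Defense allotment: 8.
State peremptories used: #14, #3, #20 — 3 (for-cause on #18, #3, #16 don't count).
Defense peremptories used: #19, #2, #12, #16 — 4 (for-cause on #20, #6, #17 don't count).
Remaining: (11 − 3) + (8 − 4) = 12.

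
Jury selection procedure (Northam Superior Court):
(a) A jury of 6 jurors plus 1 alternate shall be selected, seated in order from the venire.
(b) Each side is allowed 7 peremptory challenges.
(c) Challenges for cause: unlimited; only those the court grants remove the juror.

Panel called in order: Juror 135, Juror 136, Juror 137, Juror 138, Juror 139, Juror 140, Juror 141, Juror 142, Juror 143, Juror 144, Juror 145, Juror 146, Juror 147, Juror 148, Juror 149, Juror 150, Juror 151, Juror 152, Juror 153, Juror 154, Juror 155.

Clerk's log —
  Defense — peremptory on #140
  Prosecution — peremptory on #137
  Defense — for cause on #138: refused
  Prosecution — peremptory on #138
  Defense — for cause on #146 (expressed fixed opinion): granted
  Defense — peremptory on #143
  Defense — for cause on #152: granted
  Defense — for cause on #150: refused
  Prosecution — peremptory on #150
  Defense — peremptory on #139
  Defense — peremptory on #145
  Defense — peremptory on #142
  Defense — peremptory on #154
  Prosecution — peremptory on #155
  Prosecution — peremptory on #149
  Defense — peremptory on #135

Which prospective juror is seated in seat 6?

151

Removed: #135, #137, #138, #139, #140, #142, #143, #145, #146, #149, #150, #152, #154, #155.
Filling seats in venire order through position 6: #136, #141, #144, #147, #148, #151.
So seat 6 is #151.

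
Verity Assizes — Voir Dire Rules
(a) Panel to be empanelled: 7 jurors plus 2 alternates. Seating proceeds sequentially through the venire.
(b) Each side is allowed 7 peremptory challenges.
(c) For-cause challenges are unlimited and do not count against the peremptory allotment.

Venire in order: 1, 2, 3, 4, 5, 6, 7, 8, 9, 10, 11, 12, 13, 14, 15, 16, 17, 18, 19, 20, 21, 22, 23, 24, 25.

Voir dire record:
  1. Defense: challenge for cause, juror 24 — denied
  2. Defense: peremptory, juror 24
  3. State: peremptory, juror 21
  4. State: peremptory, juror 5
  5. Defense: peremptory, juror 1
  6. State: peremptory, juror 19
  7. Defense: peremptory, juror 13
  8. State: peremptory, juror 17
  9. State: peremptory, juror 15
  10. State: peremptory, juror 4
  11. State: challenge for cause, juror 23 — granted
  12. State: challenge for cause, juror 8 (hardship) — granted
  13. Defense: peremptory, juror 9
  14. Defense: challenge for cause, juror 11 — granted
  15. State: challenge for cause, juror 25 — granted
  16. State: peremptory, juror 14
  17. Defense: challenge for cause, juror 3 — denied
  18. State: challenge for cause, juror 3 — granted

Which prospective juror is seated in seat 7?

Removed: #1, #3, #4, #5, #8, #9, #11, #13, #14, #15, #17, #19, #21, #23, #24, #25.
Seating in order: seats 1–7 → #2, #6, #7, #10, #12, #16, #18; alternates → #20, #22.
So seat 7 is #18.

18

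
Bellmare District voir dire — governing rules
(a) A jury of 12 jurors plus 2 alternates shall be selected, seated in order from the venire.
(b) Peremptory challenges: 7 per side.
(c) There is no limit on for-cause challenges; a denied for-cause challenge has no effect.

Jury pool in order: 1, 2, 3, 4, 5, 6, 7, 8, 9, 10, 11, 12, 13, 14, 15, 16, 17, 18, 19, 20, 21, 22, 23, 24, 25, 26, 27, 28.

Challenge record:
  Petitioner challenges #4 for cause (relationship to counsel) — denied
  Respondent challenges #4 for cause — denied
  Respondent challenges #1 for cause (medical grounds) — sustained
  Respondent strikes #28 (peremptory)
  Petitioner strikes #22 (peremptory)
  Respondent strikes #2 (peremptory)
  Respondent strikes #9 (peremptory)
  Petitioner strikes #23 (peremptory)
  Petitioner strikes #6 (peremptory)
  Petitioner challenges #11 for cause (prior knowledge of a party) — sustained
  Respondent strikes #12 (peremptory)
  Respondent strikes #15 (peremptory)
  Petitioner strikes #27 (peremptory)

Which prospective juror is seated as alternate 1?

Removed: #1, #2, #6, #9, #11, #12, #15, #22, #23, #27, #28. (#4 stays — for-cause denied.)
Seating in order: seats 1–12 → #3, #4, #5, #7, #8, #10, #13, #14, #16, #17, #18, #19; alternates → #20, #21.
So alternate 1 is #20.

20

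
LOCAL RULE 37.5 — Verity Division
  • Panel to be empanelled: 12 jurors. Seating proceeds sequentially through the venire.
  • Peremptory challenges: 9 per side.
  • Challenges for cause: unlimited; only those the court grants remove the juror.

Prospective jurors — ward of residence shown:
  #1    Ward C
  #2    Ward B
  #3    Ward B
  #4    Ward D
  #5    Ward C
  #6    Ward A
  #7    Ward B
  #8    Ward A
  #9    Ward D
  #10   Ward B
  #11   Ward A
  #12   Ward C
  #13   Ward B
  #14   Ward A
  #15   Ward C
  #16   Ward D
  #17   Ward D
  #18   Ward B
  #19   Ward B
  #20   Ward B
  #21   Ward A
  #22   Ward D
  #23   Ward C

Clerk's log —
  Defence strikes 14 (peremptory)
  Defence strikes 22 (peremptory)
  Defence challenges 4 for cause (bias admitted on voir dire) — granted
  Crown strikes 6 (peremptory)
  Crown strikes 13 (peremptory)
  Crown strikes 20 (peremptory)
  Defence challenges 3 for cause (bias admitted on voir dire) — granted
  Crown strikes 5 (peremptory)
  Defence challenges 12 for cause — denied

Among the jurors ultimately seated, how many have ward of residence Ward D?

Removed: #3, #4, #5, #6, #13, #14, #20, #22.
Seated jurors 1–12: #1, #2, #7, #8, #9, #10, #11, #12, #15, #16, #17, #18.
Of those, in Ward D: #9, #16, #17 → 3.

3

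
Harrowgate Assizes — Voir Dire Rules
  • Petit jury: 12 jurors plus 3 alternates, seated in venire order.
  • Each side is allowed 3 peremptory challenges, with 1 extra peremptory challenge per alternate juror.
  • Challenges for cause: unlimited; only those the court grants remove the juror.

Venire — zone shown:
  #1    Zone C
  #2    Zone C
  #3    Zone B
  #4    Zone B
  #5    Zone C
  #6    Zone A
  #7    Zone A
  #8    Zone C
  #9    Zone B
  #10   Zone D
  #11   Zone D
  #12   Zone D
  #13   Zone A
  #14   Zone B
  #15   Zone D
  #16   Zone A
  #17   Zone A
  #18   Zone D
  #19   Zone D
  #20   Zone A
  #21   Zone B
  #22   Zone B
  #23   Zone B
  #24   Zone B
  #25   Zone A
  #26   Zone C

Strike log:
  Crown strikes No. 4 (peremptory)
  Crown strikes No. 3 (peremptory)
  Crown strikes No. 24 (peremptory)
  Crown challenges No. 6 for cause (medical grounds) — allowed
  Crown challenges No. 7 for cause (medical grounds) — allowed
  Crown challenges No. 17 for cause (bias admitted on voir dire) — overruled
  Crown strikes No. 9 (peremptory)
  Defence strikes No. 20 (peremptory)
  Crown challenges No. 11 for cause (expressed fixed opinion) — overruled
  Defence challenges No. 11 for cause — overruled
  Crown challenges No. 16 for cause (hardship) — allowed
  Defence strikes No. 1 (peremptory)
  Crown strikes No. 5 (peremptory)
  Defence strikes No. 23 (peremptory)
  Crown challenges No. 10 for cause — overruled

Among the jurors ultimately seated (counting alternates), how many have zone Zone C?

3

Removed: #1, #3, #4, #5, #6, #7, #9, #16, #20, #23, #24.
Seated (15 incl. alternates): #2, #8, #10, #11, #12, #13, #14, #15, #17, #18, #19, #21, #22, #25, #26.
Of those, in Zone C: #2, #8, #26 → 3.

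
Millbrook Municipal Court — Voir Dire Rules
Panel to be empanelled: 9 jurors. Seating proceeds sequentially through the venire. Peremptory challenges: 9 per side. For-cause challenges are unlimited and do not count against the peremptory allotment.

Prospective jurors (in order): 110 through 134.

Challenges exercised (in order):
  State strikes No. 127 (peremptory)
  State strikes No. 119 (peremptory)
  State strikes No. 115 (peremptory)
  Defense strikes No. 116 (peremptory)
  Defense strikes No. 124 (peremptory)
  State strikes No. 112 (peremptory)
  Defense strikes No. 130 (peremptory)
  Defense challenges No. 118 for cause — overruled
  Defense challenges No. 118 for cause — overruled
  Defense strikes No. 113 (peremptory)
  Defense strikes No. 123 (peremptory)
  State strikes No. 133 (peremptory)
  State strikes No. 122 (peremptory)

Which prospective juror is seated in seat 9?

126

Removed: #112, #113, #115, #116, #119, #122, #123, #124, #127, #130, #133. (#118 stays — for-cause denied.)
Filling seats in venire order through position 9: #110, #111, #114, #117, #118, #120, #121, #125, #126.
So seat 9 is #126.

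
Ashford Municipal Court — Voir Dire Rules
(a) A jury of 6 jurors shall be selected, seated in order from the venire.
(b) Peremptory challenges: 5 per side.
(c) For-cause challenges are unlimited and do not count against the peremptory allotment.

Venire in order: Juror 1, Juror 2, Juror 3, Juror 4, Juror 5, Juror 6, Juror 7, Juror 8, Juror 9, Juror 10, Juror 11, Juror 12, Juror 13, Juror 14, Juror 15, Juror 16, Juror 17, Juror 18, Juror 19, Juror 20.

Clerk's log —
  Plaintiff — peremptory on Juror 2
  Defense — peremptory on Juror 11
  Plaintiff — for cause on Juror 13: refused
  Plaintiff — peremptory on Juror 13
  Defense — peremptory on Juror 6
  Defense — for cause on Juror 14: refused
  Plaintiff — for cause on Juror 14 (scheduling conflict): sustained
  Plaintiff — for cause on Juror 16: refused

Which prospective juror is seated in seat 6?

8

Removed: #2, #6, #11, #13, #14. (#16 stays — for-cause denied.)
Seating in order: seats 1–6 → #1, #3, #4, #5, #7, #8.
So seat 6 is #8.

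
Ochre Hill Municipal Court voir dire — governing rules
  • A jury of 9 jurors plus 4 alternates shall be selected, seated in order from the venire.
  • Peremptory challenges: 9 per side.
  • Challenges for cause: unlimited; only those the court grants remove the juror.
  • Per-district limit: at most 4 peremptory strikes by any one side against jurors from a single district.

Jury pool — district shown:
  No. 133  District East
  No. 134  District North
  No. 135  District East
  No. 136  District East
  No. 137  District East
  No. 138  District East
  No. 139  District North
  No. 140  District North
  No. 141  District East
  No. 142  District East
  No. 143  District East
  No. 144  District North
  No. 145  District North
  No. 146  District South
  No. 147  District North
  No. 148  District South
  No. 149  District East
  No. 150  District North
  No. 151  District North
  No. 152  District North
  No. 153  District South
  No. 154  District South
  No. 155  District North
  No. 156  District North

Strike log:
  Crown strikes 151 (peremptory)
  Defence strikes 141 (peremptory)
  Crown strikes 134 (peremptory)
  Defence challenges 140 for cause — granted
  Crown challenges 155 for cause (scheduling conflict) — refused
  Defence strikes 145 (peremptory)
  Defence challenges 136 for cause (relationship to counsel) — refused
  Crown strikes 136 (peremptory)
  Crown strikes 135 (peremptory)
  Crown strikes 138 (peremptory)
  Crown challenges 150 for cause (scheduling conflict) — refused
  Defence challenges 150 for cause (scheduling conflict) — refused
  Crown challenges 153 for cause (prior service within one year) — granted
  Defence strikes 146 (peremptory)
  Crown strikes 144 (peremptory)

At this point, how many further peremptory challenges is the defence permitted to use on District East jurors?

3

Defence peremptories so far: #141, #145, #146 — 3 of 9 used, 6 left overall.
Against District East: #141 — 1 used; per-district cap 4 leaves 3.
Binding limit: min(6, 3) = 3.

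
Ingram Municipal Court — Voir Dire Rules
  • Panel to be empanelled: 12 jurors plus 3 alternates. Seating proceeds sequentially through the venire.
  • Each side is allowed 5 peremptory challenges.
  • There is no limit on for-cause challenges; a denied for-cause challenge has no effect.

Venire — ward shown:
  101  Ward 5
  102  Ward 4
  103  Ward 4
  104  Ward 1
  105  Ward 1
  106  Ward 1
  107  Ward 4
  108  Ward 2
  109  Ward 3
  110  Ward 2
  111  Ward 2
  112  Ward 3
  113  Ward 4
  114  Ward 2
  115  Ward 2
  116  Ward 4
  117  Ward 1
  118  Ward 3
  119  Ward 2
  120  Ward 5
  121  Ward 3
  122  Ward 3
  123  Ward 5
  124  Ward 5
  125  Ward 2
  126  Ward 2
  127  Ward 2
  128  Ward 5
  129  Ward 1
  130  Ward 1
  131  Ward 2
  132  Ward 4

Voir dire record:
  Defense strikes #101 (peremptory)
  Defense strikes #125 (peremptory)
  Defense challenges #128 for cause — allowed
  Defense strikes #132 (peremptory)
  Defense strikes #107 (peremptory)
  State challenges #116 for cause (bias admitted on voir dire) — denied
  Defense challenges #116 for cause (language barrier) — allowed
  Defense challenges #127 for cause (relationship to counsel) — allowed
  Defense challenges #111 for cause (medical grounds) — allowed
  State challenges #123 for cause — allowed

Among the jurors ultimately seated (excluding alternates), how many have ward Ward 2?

Removed: #101, #107, #111, #116, #123, #125, #127, #128, #132.
Seated jurors 1–12: #102, #103, #104, #105, #106, #108, #109, #110, #112, #113, #114, #115 (alternates #117, #118, #119 not counted).
Of those, in Ward 2: #108, #110, #114, #115 → 4.

4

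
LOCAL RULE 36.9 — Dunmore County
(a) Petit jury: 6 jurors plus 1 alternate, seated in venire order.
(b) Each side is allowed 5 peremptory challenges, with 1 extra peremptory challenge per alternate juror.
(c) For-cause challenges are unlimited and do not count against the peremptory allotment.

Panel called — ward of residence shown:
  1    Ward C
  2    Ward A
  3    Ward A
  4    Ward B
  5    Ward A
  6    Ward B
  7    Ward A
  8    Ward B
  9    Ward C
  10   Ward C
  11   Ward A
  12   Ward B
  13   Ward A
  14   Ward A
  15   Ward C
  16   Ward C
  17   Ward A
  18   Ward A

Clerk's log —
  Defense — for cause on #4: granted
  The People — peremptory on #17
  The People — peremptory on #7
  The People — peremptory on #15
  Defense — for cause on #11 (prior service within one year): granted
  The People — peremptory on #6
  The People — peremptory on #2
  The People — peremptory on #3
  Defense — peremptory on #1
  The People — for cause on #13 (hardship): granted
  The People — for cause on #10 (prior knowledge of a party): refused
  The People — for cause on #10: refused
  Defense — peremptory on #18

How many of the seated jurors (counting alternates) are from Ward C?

3

Removed: #1, #2, #3, #4, #6, #7, #11, #13, #15, #17, #18.
Seated (7 incl. alternates): #5, #8, #9, #10, #12, #14, #16.
Of those, in Ward C: #9, #10, #16 → 3.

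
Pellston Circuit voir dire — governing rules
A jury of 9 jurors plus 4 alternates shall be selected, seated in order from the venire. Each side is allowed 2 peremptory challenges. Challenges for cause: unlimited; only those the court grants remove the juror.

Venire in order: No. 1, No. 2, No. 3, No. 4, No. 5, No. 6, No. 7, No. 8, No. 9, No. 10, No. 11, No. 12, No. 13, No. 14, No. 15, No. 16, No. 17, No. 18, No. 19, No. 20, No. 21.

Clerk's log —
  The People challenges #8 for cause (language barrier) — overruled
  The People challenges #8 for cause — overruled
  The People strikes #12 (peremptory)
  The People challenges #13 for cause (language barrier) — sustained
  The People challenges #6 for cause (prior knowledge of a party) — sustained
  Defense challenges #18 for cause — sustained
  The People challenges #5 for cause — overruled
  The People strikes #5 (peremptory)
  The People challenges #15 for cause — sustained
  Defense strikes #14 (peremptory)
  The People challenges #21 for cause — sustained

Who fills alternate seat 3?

19

Removed: #5, #6, #12, #13, #14, #15, #18, #21. (#8 stays — for-cause denied.)
Filling seats in venire order through position 12: #1, #2, #3, #4, #7, #8, #9, #10, #11, #16, #17, #19.
So alternate 3 is #19.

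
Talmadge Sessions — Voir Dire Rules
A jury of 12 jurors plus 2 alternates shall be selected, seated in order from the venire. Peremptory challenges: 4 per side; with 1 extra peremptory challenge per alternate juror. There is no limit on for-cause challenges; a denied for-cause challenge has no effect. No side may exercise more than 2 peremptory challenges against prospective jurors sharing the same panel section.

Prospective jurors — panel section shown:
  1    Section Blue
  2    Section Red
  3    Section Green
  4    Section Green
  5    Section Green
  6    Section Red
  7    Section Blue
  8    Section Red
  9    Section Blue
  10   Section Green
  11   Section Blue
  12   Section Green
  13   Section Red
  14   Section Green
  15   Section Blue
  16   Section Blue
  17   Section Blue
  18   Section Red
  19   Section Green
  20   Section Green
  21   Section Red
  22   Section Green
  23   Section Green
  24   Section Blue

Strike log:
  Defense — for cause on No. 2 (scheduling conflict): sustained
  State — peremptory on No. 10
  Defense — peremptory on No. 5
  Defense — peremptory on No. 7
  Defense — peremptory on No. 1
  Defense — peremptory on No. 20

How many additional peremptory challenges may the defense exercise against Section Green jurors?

0

Defense peremptories so far: #5, #7, #1, #20 — 4 of 6 used, 2 left overall.
Against Section Green: #5, #20 — 2 used; per-section cap 2 leaves 0.
Binding limit: min(2, 0) = 0.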